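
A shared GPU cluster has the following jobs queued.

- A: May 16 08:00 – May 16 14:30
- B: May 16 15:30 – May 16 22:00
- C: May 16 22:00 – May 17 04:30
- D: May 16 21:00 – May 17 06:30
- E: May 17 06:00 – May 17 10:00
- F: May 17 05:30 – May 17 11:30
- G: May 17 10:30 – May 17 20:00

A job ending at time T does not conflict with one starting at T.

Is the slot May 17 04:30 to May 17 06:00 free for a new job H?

A: ends May 16 14:30 at or before H starts May 17 04:30 → clear.
B: ends May 16 22:00 at or before H starts May 17 04:30 → clear.
D: starts May 16 21:00 before H ends May 17 06:00, and ends May 17 06:30 after H starts May 17 04:30 → overlap.
C: ends May 17 04:30 at or before H starts May 17 04:30 → clear.
F: starts May 17 05:30 before H ends May 17 06:00, and ends May 17 11:30 after H starts May 17 04:30 → overlap.
E: starts May 17 06:00 at or after H ends May 17 06:00 → clear.
G: starts May 17 10:30 at or after H ends May 17 06:00 → clear.
H overlaps D, F.

No — it overlaps D, F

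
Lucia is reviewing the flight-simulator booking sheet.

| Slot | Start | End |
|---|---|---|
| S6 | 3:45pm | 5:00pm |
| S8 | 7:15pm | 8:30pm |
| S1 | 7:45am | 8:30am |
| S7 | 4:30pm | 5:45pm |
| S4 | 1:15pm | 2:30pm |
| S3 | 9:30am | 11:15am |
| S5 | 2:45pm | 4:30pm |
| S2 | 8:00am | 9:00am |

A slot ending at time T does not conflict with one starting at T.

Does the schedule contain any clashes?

Yes

Sorted by start: S1, S2, S3, S4, S5, S6, S7, S8.
S2 starts before S1 ends → S1 and S2 overlap.
That's a conflict, so the schedule is not conflict-free.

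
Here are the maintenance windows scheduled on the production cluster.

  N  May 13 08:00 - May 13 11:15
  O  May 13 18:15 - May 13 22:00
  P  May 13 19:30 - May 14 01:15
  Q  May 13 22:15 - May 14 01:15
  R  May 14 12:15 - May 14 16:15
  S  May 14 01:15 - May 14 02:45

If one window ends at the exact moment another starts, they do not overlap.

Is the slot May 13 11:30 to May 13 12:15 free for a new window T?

Yes — the slot is free

N: ends May 13 11:15 at or before T starts May 13 11:30 → clear.
O: starts May 13 18:15 at or after T ends May 13 12:15 → clear.
P: starts May 13 19:30 at or after T ends May 13 12:15 → clear.
Q: starts May 13 22:15 at or after T ends May 13 12:15 → clear.
S: starts May 14 01:15 at or after T ends May 13 12:15 → clear.
R: starts May 14 12:15 at or after T ends May 13 12:15 → clear.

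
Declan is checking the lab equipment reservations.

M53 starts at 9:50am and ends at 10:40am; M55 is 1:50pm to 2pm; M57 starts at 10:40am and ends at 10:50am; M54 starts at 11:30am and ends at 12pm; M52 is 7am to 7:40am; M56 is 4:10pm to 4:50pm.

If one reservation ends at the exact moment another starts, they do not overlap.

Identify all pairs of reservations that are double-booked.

no overlapping pairs

Check each pair: they overlap iff neither finishes before the other starts.
Sorted by start: M52, M53, M57, M54, M55, M56.
M53 starts after M52 ends, so M52 has no further overlaps.
M57 starts exactly when M53 ends (back-to-back, no overlap), so M53 has no further overlaps.
M54 starts after M57 ends, so M57 has no further overlaps.
M55 starts after M54 ends, so M54 has no further overlaps.
M56 starts after M55 ends.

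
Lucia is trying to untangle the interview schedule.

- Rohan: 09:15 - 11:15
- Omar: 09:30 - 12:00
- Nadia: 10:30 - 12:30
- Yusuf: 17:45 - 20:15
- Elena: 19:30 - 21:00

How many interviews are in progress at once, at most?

3

Sort all start/end points and keep a running count:
09:15 start Rohan → 1
09:30 start Omar → 2
10:30 start Nadia → 3
11:15 end Rohan → 2
12:00 end Omar → 1
12:30 end Nadia → 0
17:45 start Yusuf → 1
19:30 start Elena → 2
20:15 end Yusuf → 1
21:00 end Elena → 0
Peak is 3, at 10:30 (Nadia, Omar, Rohan).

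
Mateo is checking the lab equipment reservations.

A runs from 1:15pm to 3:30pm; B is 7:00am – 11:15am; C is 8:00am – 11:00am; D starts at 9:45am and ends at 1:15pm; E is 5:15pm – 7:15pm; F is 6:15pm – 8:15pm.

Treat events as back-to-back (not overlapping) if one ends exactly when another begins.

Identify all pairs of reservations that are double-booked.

B & C, B & D, C & D, E & F

Sorted by start: B, C, D, A, E, F.
C starts before B ends → B and C overlap.
D starts before B ends → B and D overlap.
A starts after B ends — done with B.
D starts before C ends → C and D overlap.
A starts after C ends — done with C.
A starts exactly when D ends (back-to-back, no overlap) — done with D.
E starts after A ends — done with A.
F starts before E ends → E and F overlap.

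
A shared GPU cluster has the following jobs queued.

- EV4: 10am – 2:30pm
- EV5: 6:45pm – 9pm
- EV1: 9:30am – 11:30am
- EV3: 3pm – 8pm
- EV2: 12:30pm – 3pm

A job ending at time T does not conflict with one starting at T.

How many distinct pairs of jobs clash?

3

Sorted by start: EV1, EV4, EV2, EV3, EV5.
EV4 starts before EV1 ends → EV1 and EV4 overlap.
EV2 starts after EV1 ends, so EV1 has no further overlaps.
EV2 starts before EV4 ends → EV4 and EV2 overlap.
EV3 starts after EV4 ends, so EV4 has no further overlaps.
EV3 starts exactly when EV2 ends (back-to-back, no overlap), so EV2 has no further overlaps.
EV5 starts before EV3 ends → EV3 and EV5 overlap.
Overlapping pairs: EV1 & EV4, EV2 & EV4, EV3 & EV5 — 3 in total.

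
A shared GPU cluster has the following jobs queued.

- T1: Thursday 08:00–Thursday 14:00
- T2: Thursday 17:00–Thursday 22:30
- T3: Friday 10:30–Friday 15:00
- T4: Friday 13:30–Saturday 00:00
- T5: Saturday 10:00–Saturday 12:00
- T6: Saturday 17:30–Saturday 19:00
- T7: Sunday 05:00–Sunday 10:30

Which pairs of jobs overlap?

Sorted by start: T1, T2, T3, T4, T5, T6, T7.
T2 starts after T1 ends; T1 is clear from here.
T3 starts after T2 ends; T2 is clear from here.
T4 starts before T3 ends → T3 and T4 overlap.
T5 starts after T3 ends; T3 is clear from here.
T5 starts after T4 ends; T4 is clear from here.
T6 starts after T5 ends; T5 is clear from here.
T7 starts after T6 ends.

T3 & T4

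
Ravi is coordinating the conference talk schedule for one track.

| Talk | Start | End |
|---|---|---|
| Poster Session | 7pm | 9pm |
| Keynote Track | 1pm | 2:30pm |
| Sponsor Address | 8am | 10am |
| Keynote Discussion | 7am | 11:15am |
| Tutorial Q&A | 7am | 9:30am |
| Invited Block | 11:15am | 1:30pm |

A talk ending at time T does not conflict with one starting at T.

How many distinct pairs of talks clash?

Sorted by start: Tutorial Q&A, Keynote Discussion, Sponsor Address, Invited Block, Keynote Track, Poster Session.
Keynote Discussion starts before Tutorial Q&A ends → Tutorial Q&A and Keynote Discussion overlap.
Sponsor Address starts before Tutorial Q&A ends → Tutorial Q&A and Sponsor Address overlap.
Invited Block starts after Tutorial Q&A ends — done with Tutorial Q&A.
Sponsor Address starts before Keynote Discussion ends → Keynote Discussion and Sponsor Address overlap.
Invited Block starts exactly when Keynote Discussion ends (back-to-back, no overlap) — done with Keynote Discussion.
Invited Block starts after Sponsor Address ends — done with Sponsor Address.
Keynote Track starts before Invited Block ends → Invited Block and Keynote Track overlap.
Poster Session starts after Invited Block ends.
Poster Session starts after Keynote Track ends.
Overlapping pairs: Invited Block & Keynote Track, Keynote Discussion & Sponsor Address, Keynote Discussion & Tutorial Q&A, Sponsor Address & Tutorial Q&A — 4 in total.

4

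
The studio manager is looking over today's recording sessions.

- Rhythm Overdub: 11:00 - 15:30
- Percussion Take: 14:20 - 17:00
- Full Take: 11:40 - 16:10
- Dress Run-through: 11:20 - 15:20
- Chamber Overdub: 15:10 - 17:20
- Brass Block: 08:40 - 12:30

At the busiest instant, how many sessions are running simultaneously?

Sort all start/end points and keep a running count:
08:40 start Brass Block → 1
11:00 start Rhythm Overdub → 2
11:20 start Dress Run-through → 3
11:40 start Full Take → 4
12:30 end Brass Block → 3
14:20 start Percussion Take → 4
15:10 start Chamber Overdub → 5
15:20 end Dress Run-through → 4
15:30 end Rhythm Overdub → 3
16:10 end Full Take → 2
17:00 end Percussion Take → 1
17:20 end Chamber Overdub → 0
Peak is 5, at 15:10 (Chamber Overdub, Dress Run-through, Full Take, Percussion Take, Rhythm Overdub).

5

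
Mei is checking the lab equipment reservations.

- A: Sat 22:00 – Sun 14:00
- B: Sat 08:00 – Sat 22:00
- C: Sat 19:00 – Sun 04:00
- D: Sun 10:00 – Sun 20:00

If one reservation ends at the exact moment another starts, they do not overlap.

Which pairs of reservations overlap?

Two intervals overlap when each starts before the other ends.
Sorted by start: B, C, A, D.
C starts before B ends → B and C overlap.
A starts exactly when B ends (back-to-back, no overlap), so nothing later overlaps B either.
A starts before C ends → C and A overlap.
D starts after C ends.
D starts before A ends → A and D overlap.

A & C, A & D, B & C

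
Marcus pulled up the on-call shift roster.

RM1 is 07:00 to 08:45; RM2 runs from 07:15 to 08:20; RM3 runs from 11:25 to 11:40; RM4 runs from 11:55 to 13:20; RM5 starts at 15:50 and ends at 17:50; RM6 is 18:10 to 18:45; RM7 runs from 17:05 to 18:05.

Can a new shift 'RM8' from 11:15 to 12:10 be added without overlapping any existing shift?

RM1: ends 08:45 at or before RM8 starts 11:15 → clear.
RM2: ends 08:20 at or before RM8 starts 11:15 → clear.
RM3: starts 11:25 before RM8 ends 12:10, and ends 11:40 after RM8 starts 11:15 → overlap.
RM4: starts 11:55 before RM8 ends 12:10, and ends 13:20 after RM8 starts 11:15 → overlap.
RM5: starts 15:50 at or after RM8 ends 12:10 → clear.
RM7: starts 17:05 at or after RM8 ends 12:10 → clear.
RM6: starts 18:10 at or after RM8 ends 12:10 → clear.
RM8 overlaps RM3, RM4.

No — it overlaps RM3, RM4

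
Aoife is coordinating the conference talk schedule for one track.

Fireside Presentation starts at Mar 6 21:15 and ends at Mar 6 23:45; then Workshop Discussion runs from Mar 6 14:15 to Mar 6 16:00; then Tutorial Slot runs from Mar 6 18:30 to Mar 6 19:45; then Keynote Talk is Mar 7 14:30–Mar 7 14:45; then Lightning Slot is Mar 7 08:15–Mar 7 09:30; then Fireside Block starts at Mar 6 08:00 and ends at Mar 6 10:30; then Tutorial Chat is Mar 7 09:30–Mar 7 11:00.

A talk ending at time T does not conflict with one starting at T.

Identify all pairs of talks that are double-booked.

Check each pair: they overlap iff neither finishes before the other starts.
Sorted by start: Fireside Block, Workshop Discussion, Tutorial Slot, Fireside Presentation, Lightning Slot, Tutorial Chat, Keynote Talk.
Workshop Discussion starts after Fireside Block ends — done with Fireside Block.
Tutorial Slot starts after Workshop Discussion ends — done with Workshop Discussion.
Fireside Presentation starts after Tutorial Slot ends — done with Tutorial Slot.
Lightning Slot starts after Fireside Presentation ends — done with Fireside Presentation.
Tutorial Chat starts exactly when Lightning Slot ends (back-to-back, no overlap) — done with Lightning Slot.
Keynote Talk starts after Tutorial Chat ends.

no overlapping pairs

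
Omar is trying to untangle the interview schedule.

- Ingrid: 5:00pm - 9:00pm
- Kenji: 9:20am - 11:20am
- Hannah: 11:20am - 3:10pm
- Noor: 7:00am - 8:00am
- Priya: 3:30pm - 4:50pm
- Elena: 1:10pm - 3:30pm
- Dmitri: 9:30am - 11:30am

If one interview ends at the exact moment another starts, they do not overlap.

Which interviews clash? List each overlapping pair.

Sorted by start: Noor, Kenji, Dmitri, Hannah, Elena, Priya, Ingrid.
Kenji starts after Noor ends — done with Noor.
Dmitri starts before Kenji ends → Kenji and Dmitri overlap.
Hannah starts exactly when Kenji ends (back-to-back, no overlap) — done with Kenji.
Hannah starts before Dmitri ends → Dmitri and Hannah overlap.
Elena starts after Dmitri ends — done with Dmitri.
Elena starts before Hannah ends → Hannah and Elena overlap.
Priya starts after Hannah ends — done with Hannah.
Priya starts exactly when Elena ends (back-to-back, no overlap) — done with Elena.
Ingrid starts after Priya ends.

Dmitri & Hannah, Dmitri & Kenji, Elena & Hannah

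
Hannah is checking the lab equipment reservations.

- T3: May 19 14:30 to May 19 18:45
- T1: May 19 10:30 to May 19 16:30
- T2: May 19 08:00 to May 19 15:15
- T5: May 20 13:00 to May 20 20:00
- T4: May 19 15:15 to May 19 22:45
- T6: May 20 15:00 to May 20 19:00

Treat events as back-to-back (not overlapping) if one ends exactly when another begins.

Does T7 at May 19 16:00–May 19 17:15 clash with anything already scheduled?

Yes — it overlaps T1, T3, T4

T2: ends May 19 15:15 at or before T7 starts May 19 16:00 → clear.
T1: starts May 19 10:30 before T7 ends May 19 17:15, and ends May 19 16:30 after T7 starts May 19 16:00 → overlap.
T3: starts May 19 14:30 before T7 ends May 19 17:15, and ends May 19 18:45 after T7 starts May 19 16:00 → overlap.
T4: starts May 19 15:15 before T7 ends May 19 17:15, and ends May 19 22:45 after T7 starts May 19 16:00 → overlap.
T5: starts May 20 13:00 at or after T7 ends May 19 17:15 → clear.
T6: starts May 20 15:00 at or after T7 ends May 19 17:15 → clear.
T7 overlaps T1, T3, T4.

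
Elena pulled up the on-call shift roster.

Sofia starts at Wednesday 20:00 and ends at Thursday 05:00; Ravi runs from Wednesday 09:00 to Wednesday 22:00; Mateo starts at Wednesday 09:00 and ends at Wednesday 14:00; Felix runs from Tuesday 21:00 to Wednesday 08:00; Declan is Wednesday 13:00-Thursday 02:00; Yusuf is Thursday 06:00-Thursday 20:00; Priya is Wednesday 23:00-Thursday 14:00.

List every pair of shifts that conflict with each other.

Check each pair: they overlap iff neither finishes before the other starts.
Sorted by start: Felix, Ravi, Mateo, Declan, Sofia, Priya, Yusuf.
Ravi starts after Felix ends, so nothing later overlaps Felix either.
Mateo starts before Ravi ends → Ravi and Mateo overlap.
Declan starts before Ravi ends → Ravi and Declan overlap.
Sofia starts before Ravi ends → Ravi and Sofia overlap.
Priya starts after Ravi ends, so nothing later overlaps Ravi either.
Declan starts before Mateo ends → Mateo and Declan overlap.
Sofia starts after Mateo ends, so nothing later overlaps Mateo either.
Sofia starts before Declan ends → Declan and Sofia overlap.
Priya starts before Declan ends → Declan and Priya overlap.
Yusuf starts after Declan ends.
Priya starts before Sofia ends → Sofia and Priya overlap.
Yusuf starts after Sofia ends.
Yusuf starts before Priya ends → Priya and Yusuf overlap.

Declan & Mateo, Declan & Priya, Declan & Ravi, Declan & Sofia, Mateo & Ravi, Priya & Sofia, Priya & Yusuf, Ravi & Sofia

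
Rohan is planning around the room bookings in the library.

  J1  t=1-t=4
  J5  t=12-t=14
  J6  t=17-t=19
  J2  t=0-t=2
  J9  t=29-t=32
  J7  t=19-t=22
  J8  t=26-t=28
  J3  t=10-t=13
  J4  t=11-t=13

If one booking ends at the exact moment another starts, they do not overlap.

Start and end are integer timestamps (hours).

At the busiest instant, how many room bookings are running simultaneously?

Walk through starts and ends in time order (an end at T is processed before a start at T):
t=0 start J2 → 1
t=1 start J1 → 2
t=2 end J2 → 1
t=4 end J1 → 0
t=10 start J3 → 1
t=11 start J4 → 2
t=12 start J5 → 3
t=13 end J3 → 2
t=13 end J4 → 1
t=14 end J5 → 0
t=17 start J6 → 1
t=19 end J6 → 0
t=19 start J7 → 1
t=22 end J7 → 0
t=26 start J8 → 1
t=28 end J8 → 0
t=29 start J9 → 1
t=32 end J9 → 0
Peak is 3, at t=12 (J3, J4, J5).

3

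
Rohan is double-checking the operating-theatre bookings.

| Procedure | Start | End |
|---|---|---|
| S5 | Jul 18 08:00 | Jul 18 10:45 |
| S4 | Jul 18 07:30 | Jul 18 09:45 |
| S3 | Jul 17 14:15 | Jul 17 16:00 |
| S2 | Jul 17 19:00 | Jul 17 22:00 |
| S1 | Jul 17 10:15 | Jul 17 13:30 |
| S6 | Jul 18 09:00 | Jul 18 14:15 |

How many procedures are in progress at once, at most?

Walk through starts and ends in time order (an end at T is processed before a start at T):
Jul 17 10:15 start S1 → 1
Jul 17 13:30 end S1 → 0
Jul 17 14:15 start S3 → 1
Jul 17 16:00 end S3 → 0
Jul 17 19:00 start S2 → 1
Jul 17 22:00 end S2 → 0
Jul 18 07:30 start S4 → 1
Jul 18 08:00 start S5 → 2
Jul 18 09:00 start S6 → 3
Jul 18 09:45 end S4 → 2
Jul 18 10:45 end S5 → 1
Jul 18 14:15 end S6 → 0
Peak is 3, at Jul 18 09:00 (S4, S5, S6).

3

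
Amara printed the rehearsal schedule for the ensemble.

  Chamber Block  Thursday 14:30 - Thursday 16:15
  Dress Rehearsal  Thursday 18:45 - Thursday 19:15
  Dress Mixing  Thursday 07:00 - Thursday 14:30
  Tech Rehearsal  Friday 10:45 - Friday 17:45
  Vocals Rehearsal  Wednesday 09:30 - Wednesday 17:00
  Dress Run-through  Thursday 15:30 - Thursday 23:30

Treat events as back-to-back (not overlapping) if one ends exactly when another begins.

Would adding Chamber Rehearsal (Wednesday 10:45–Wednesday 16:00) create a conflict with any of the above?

Vocals Rehearsal: starts Wednesday 09:30 before Chamber Rehearsal ends Wednesday 16:00, and ends Wednesday 17:00 after Chamber Rehearsal starts Wednesday 10:45 → overlap.
Dress Mixing: starts Thursday 07:00 at or after Chamber Rehearsal ends Wednesday 16:00 → clear.
Chamber Block: starts Thursday 14:30 at or after Chamber Rehearsal ends Wednesday 16:00 → clear.
Dress Run-through: starts Thursday 15:30 at or after Chamber Rehearsal ends Wednesday 16:00 → clear.
Dress Rehearsal: starts Thursday 18:45 at or after Chamber Rehearsal ends Wednesday 16:00 → clear.
Tech Rehearsal: starts Friday 10:45 at or after Chamber Rehearsal ends Wednesday 16:00 → clear.
Chamber Rehearsal overlaps Vocals Rehearsal.

Yes — it overlaps Vocals Rehearsal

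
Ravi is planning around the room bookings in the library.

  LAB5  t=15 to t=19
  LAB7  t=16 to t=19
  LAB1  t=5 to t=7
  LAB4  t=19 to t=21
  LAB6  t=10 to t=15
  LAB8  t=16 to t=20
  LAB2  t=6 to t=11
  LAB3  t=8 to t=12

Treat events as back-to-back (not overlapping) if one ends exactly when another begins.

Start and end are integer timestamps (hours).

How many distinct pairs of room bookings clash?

8

Check each pair: they overlap iff neither finishes before the other starts.
Sorted by start: LAB1, LAB2, LAB3, LAB6, LAB5, LAB7, LAB8, LAB4.
LAB2 starts before LAB1 ends → LAB1 and LAB2 overlap.
LAB3 starts after LAB1 ends — done with LAB1.
LAB3 starts before LAB2 ends → LAB2 and LAB3 overlap.
LAB6 starts before LAB2 ends → LAB2 and LAB6 overlap.
LAB5 starts after LAB2 ends — done with LAB2.
LAB6 starts before LAB3 ends → LAB3 and LAB6 overlap.
LAB5 starts after LAB3 ends — done with LAB3.
LAB5 starts exactly when LAB6 ends (back-to-back, no overlap) — done with LAB6.
LAB7 starts before LAB5 ends → LAB5 and LAB7 overlap.
LAB8 starts before LAB5 ends → LAB5 and LAB8 overlap.
LAB4 starts exactly when LAB5 ends (back-to-back, no overlap).
LAB8 starts before LAB7 ends → LAB7 and LAB8 overlap.
LAB4 starts exactly when LAB7 ends (back-to-back, no overlap).
LAB4 starts before LAB8 ends → LAB8 and LAB4 overlap.
Overlapping pairs: LAB1 & LAB2, LAB2 & LAB3, LAB2 & LAB6, LAB3 & LAB6, LAB4 & LAB8, LAB5 & LAB7, LAB5 & LAB8, LAB7 & LAB8 — 8 in total.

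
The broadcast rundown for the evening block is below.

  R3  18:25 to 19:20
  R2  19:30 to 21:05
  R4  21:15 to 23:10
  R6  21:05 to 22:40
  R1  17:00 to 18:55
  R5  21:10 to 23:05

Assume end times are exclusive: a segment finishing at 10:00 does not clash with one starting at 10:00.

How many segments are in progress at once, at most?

3

Sweep the timeline, counting +1 at each start and −1 at each end (ends before starts at a tie):
17:00 start R1 → 1
18:25 start R3 → 2
18:55 end R1 → 1
19:20 end R3 → 0
19:30 start R2 → 1
21:05 end R2 → 0
21:05 start R6 → 1
21:10 start R5 → 2
21:15 start R4 → 3
22:40 end R6 → 2
23:05 end R5 → 1
23:10 end R4 → 0
Peak is 3, at 21:15 (R4, R5, R6).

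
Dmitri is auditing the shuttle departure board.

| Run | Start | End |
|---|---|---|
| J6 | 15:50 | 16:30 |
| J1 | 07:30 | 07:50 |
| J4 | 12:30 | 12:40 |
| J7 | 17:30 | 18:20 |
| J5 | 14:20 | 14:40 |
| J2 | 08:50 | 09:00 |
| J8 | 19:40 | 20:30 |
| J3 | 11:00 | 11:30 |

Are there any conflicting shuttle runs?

No

Check each pair: they overlap iff neither finishes before the other starts.
Sorted by start: J1, J2, J3, J4, J5, J6, J7, J8.
J2 starts after J1 ends — done with J1.
J3 starts after J2 ends — done with J2.
J4 starts after J3 ends — done with J3.
J5 starts after J4 ends — done with J4.
J6 starts after J5 ends — done with J5.
J7 starts after J6 ends — done with J6.
J8 starts after J7 ends.
Every pair is clear; the schedule has no overlaps.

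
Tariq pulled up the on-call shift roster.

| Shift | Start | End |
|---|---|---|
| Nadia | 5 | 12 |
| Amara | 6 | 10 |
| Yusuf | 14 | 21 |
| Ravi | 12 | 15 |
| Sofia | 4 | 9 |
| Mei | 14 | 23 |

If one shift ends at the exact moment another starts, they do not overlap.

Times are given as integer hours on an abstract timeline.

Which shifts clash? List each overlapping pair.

Sorted by start: Sofia, Nadia, Amara, Ravi, Yusuf, Mei.
Nadia starts before Sofia ends → Sofia and Nadia overlap.
Amara starts before Sofia ends → Sofia and Amara overlap.
Ravi starts after Sofia ends, so nothing later overlaps Sofia either.
Amara starts before Nadia ends → Nadia and Amara overlap.
Ravi starts exactly when Nadia ends (back-to-back, no overlap), so nothing later overlaps Nadia either.
Ravi starts after Amara ends, so nothing later overlaps Amara either.
Yusuf starts before Ravi ends → Ravi and Yusuf overlap.
Mei starts before Ravi ends → Ravi and Mei overlap.
Mei starts before Yusuf ends → Yusuf and Mei overlap.

Amara & Nadia, Amara & Sofia, Mei & Ravi, Mei & Yusuf, Nadia & Sofia, Ravi & Yusuf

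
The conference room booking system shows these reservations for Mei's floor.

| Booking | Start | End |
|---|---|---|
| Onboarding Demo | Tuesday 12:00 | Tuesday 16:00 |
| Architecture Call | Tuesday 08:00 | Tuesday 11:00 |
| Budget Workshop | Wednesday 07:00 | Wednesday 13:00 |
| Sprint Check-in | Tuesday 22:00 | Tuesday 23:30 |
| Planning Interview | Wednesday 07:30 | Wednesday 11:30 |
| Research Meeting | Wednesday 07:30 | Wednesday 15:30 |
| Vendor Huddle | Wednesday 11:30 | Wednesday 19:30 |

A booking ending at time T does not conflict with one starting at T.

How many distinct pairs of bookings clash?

Two intervals overlap when each starts before the other ends.
Sorted by start: Architecture Call, Onboarding Demo, Sprint Check-in, Budget Workshop, Planning Interview, Research Meeting, Vendor Huddle.
Onboarding Demo starts after Architecture Call ends, so Architecture Call has no further overlaps.
Sprint Check-in starts after Onboarding Demo ends, so Onboarding Demo has no further overlaps.
Budget Workshop starts after Sprint Check-in ends, so Sprint Check-in has no further overlaps.
Planning Interview starts before Budget Workshop ends → Budget Workshop and Planning Interview overlap.
Research Meeting starts before Budget Workshop ends → Budget Workshop and Research Meeting overlap.
Vendor Huddle starts before Budget Workshop ends → Budget Workshop and Vendor Huddle overlap.
Research Meeting starts before Planning Interview ends → Planning Interview and Research Meeting overlap.
Vendor Huddle starts exactly when Planning Interview ends (back-to-back, no overlap).
Vendor Huddle starts before Research Meeting ends → Research Meeting and Vendor Huddle overlap.
Overlapping pairs: Budget Workshop & Planning Interview, Budget Workshop & Research Meeting, Budget Workshop & Vendor Huddle, Planning Interview & Research Meeting, Research Meeting & Vendor Huddle — 5 in total.

5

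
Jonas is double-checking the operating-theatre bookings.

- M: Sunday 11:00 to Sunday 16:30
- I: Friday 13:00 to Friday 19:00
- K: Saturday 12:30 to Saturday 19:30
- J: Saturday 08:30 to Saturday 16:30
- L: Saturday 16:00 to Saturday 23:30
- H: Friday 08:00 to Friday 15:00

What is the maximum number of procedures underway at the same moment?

3

Sweep the timeline, counting +1 at each start and −1 at each end (ends before starts at a tie):
Friday 08:00 start H → 1
Friday 13:00 start I → 2
Friday 15:00 end H → 1
Friday 19:00 end I → 0
Saturday 08:30 start J → 1
Saturday 12:30 start K → 2
Saturday 16:00 start L → 3
Saturday 16:30 end J → 2
Saturday 19:30 end K → 1
Saturday 23:30 end L → 0
Sunday 11:00 start M → 1
Sunday 16:30 end M → 0
Peak is 3, at Saturday 16:00 (J, K, L).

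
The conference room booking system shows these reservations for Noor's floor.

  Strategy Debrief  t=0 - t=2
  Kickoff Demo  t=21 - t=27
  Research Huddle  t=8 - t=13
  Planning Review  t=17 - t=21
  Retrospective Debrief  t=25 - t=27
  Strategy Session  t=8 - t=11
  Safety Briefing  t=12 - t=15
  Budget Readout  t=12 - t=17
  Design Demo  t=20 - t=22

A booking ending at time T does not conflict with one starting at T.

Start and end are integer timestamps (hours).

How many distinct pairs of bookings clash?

Sorted by start: Strategy Debrief, Strategy Session, Research Huddle, Budget Readout, Safety Briefing, Planning Review, Design Demo, Kickoff Demo, Retrospective Debrief.
Strategy Session starts after Strategy Debrief ends; Strategy Debrief is clear from here.
Research Huddle starts before Strategy Session ends → Strategy Session and Research Huddle overlap.
Budget Readout starts after Strategy Session ends; Strategy Session is clear from here.
Budget Readout starts before Research Huddle ends → Research Huddle and Budget Readout overlap.
Safety Briefing starts before Research Huddle ends → Research Huddle and Safety Briefing overlap.
Planning Review starts after Research Huddle ends; Research Huddle is clear from here.
Safety Briefing starts before Budget Readout ends → Budget Readout and Safety Briefing overlap.
Planning Review starts exactly when Budget Readout ends (back-to-back, no overlap); Budget Readout is clear from here.
Planning Review starts after Safety Briefing ends; Safety Briefing is clear from here.
Design Demo starts before Planning Review ends → Planning Review and Design Demo overlap.
Kickoff Demo starts exactly when Planning Review ends (back-to-back, no overlap); Planning Review is clear from here.
Kickoff Demo starts before Design Demo ends → Design Demo and Kickoff Demo overlap.
Retrospective Debrief starts after Design Demo ends.
Retrospective Debrief starts before Kickoff Demo ends → Kickoff Demo and Retrospective Debrief overlap.
Overlapping pairs: Budget Readout & Research Huddle, Budget Readout & Safety Briefing, Design Demo & Kickoff Demo, Design Demo & Planning Review, Kickoff Demo & Retrospective Debrief, Research Huddle & Safety Briefing, Research Huddle & Strategy Session — 7 in total.

7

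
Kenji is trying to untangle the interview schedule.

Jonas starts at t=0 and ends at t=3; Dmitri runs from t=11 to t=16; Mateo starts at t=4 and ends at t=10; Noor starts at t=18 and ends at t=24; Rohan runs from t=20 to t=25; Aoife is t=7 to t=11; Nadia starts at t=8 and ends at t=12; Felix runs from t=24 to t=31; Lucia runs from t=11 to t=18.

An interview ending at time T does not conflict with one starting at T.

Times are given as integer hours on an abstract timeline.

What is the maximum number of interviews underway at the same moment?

3

Walk through starts and ends in time order (an end at T is processed before a start at T):
t=0 start Jonas → 1
t=3 end Jonas → 0
t=4 start Mateo → 1
t=7 start Aoife → 2
t=8 start Nadia → 3
t=10 end Mateo → 2
t=11 end Aoife → 1
t=11 start Dmitri → 2
t=11 start Lucia → 3
t=12 end Nadia → 2
t=16 end Dmitri → 1
t=18 end Lucia → 0
t=18 start Noor → 1
t=20 start Rohan → 2
t=24 end Noor → 1
t=24 start Felix → 2
t=25 end Rohan → 1
t=31 end Felix → 0
Peak is 3, at t=8 (Aoife, Mateo, Nadia).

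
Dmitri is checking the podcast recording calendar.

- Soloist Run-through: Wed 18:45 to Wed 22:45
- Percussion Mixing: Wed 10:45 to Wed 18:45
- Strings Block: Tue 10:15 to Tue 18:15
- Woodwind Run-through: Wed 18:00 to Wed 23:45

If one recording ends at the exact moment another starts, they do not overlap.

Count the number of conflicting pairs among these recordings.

2

Two intervals overlap when each starts before the other ends.
Sorted by start: Strings Block, Percussion Mixing, Woodwind Run-through, Soloist Run-through.
Percussion Mixing starts after Strings Block ends; Strings Block is clear from here.
Woodwind Run-through starts before Percussion Mixing ends → Percussion Mixing and Woodwind Run-through overlap.
Soloist Run-through starts exactly when Percussion Mixing ends (back-to-back, no overlap).
Soloist Run-through starts before Woodwind Run-through ends → Woodwind Run-through and Soloist Run-through overlap.
Overlapping pairs: Percussion Mixing & Woodwind Run-through, Soloist Run-through & Woodwind Run-through — 2 in total.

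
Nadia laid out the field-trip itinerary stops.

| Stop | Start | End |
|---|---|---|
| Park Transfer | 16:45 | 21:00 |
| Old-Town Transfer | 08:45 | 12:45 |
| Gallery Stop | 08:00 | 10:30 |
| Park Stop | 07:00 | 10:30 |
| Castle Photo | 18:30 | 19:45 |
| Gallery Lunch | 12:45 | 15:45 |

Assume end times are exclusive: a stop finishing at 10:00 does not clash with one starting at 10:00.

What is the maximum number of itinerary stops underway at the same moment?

3

Walk through starts and ends in time order (an end at T is processed before a start at T):
07:00 start Park Stop → 1
08:00 start Gallery Stop → 2
08:45 start Old-Town Transfer → 3
10:30 end Gallery Stop → 2
10:30 end Park Stop → 1
12:45 end Old-Town Transfer → 0
12:45 start Gallery Lunch → 1
15:45 end Gallery Lunch → 0
16:45 start Park Transfer → 1
18:30 start Castle Photo → 2
19:45 end Castle Photo → 1
21:00 end Park Transfer → 0
Peak is 3, at 08:45 (Gallery Stop, Old-Town Transfer, Park Stop).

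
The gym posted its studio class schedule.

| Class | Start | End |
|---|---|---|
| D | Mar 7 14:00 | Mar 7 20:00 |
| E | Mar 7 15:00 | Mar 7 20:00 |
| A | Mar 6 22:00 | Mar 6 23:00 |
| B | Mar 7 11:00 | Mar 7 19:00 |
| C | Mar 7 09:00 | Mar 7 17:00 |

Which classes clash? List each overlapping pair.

B & C, B & D, B & E, C & D, C & E, D & E

Two intervals overlap when each starts before the other ends.
Sorted by start: A, C, B, D, E.
C starts after A ends — done with A.
B starts before C ends → C and B overlap.
D starts before C ends → C and D overlap.
E starts before C ends → C and E overlap.
D starts before B ends → B and D overlap.
E starts before B ends → B and E overlap.
E starts before D ends → D and E overlap.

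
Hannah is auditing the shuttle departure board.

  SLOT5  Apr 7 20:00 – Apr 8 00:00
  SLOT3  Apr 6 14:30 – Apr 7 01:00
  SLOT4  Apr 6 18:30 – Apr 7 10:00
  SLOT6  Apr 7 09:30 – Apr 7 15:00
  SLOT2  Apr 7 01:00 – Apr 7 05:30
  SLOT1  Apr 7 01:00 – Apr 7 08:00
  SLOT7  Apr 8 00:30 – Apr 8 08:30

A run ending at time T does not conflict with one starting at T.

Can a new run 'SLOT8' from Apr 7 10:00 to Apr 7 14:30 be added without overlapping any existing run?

No — it overlaps SLOT6

SLOT3: ends Apr 7 01:00 at or before SLOT8 starts Apr 7 10:00 → clear.
SLOT4: ends Apr 7 10:00 at or before SLOT8 starts Apr 7 10:00 → clear.
SLOT1: ends Apr 7 08:00 at or before SLOT8 starts Apr 7 10:00 → clear.
SLOT2: ends Apr 7 05:30 at or before SLOT8 starts Apr 7 10:00 → clear.
SLOT6: starts Apr 7 09:30 before SLOT8 ends Apr 7 14:30, and ends Apr 7 15:00 after SLOT8 starts Apr 7 10:00 → overlap.
SLOT5: starts Apr 7 20:00 at or after SLOT8 ends Apr 7 14:30 → clear.
SLOT7: starts Apr 8 00:30 at or after SLOT8 ends Apr 7 14:30 → clear.
SLOT8 overlaps SLOT6.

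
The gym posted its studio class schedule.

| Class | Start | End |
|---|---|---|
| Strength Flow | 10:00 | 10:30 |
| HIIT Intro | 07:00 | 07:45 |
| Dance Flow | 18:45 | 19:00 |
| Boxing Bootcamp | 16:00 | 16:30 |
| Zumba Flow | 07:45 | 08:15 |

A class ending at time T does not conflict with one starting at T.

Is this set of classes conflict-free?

Yes

Two intervals overlap when each starts before the other ends.
Sorted by start: HIIT Intro, Zumba Flow, Strength Flow, Boxing Bootcamp, Dance Flow.
Zumba Flow starts exactly when HIIT Intro ends (back-to-back, no overlap), so nothing later overlaps HIIT Intro either.
Strength Flow starts after Zumba Flow ends, so nothing later overlaps Zumba Flow either.
Boxing Bootcamp starts after Strength Flow ends, so nothing later overlaps Strength Flow either.
Dance Flow starts after Boxing Bootcamp ends.
Every pair is clear; the schedule has no overlaps.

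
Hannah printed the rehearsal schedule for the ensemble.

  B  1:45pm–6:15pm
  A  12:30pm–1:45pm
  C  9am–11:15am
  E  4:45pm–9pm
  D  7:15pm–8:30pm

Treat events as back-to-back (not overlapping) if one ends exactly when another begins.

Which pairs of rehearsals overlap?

Sorted by start: C, A, B, E, D.
A starts after C ends; C is clear from here.
B starts exactly when A ends (back-to-back, no overlap); A is clear from here.
E starts before B ends → B and E overlap.
D starts after B ends.
D starts before E ends → E and D overlap.

B & E, D & E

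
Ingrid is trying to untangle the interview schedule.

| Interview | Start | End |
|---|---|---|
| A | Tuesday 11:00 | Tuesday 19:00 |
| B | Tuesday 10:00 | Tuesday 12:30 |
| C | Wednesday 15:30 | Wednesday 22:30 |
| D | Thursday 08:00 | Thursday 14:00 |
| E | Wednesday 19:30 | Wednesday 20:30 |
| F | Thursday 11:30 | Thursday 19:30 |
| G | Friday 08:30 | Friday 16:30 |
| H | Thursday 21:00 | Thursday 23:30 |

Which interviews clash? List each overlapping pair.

A & B, C & E, D & F

Sorted by start: B, A, C, E, D, F, H, G.
A starts before B ends → B and A overlap.
C starts after B ends; B is clear from here.
C starts after A ends; A is clear from here.
E starts before C ends → C and E overlap.
D starts after C ends; C is clear from here.
D starts after E ends; E is clear from here.
F starts before D ends → D and F overlap.
H starts after D ends; D is clear from here.
H starts after F ends; F is clear from here.
G starts after H ends.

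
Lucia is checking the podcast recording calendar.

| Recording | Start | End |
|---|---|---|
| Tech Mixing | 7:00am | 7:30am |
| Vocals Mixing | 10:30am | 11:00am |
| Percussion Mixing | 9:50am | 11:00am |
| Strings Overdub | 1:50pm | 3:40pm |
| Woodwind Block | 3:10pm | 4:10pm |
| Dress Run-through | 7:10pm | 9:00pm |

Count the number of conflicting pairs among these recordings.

Sorted by start: Tech Mixing, Percussion Mixing, Vocals Mixing, Strings Overdub, Woodwind Block, Dress Run-through.
Percussion Mixing starts after Tech Mixing ends; Tech Mixing is clear from here.
Vocals Mixing starts before Percussion Mixing ends → Percussion Mixing and Vocals Mixing overlap.
Strings Overdub starts after Percussion Mixing ends; Percussion Mixing is clear from here.
Strings Overdub starts after Vocals Mixing ends; Vocals Mixing is clear from here.
Woodwind Block starts before Strings Overdub ends → Strings Overdub and Woodwind Block overlap.
Dress Run-through starts after Strings Overdub ends.
Dress Run-through starts after Woodwind Block ends.
Overlapping pairs: Percussion Mixing & Vocals Mixing, Strings Overdub & Woodwind Block — 2 in total.

2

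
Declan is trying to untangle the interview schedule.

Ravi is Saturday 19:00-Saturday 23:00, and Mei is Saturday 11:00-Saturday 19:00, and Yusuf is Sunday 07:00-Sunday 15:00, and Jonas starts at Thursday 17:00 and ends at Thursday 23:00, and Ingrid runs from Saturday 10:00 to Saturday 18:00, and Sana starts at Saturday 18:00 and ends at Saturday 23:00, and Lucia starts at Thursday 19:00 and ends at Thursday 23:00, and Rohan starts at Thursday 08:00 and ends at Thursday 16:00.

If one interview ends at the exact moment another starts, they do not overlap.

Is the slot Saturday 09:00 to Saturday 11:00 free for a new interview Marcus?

Rohan: ends Thursday 16:00 at or before Marcus starts Saturday 09:00 → clear.
Jonas: ends Thursday 23:00 at or before Marcus starts Saturday 09:00 → clear.
Lucia: ends Thursday 23:00 at or before Marcus starts Saturday 09:00 → clear.
Ingrid: starts Saturday 10:00 before Marcus ends Saturday 11:00, and ends Saturday 18:00 after Marcus starts Saturday 09:00 → overlap.
Mei: starts Saturday 11:00 at or after Marcus ends Saturday 11:00 → clear.
Sana: starts Saturday 18:00 at or after Marcus ends Saturday 11:00 → clear.
Ravi: starts Saturday 19:00 at or after Marcus ends Saturday 11:00 → clear.
Yusuf: starts Sunday 07:00 at or after Marcus ends Saturday 11:00 → clear.
Marcus overlaps Ingrid.

No — it overlaps Ingrid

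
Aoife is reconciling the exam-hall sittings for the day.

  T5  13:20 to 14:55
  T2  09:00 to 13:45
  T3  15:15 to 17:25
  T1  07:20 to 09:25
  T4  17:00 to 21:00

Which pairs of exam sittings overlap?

T1 & T2, T2 & T5, T3 & T4

Sorted by start: T1, T2, T5, T3, T4.
T2 starts before T1 ends → T1 and T2 overlap.
T5 starts after T1 ends, so T1 has no further overlaps.
T5 starts before T2 ends → T2 and T5 overlap.
T3 starts after T2 ends, so T2 has no further overlaps.
T3 starts after T5 ends, so T5 has no further overlaps.
T4 starts before T3 ends → T3 and T4 overlap.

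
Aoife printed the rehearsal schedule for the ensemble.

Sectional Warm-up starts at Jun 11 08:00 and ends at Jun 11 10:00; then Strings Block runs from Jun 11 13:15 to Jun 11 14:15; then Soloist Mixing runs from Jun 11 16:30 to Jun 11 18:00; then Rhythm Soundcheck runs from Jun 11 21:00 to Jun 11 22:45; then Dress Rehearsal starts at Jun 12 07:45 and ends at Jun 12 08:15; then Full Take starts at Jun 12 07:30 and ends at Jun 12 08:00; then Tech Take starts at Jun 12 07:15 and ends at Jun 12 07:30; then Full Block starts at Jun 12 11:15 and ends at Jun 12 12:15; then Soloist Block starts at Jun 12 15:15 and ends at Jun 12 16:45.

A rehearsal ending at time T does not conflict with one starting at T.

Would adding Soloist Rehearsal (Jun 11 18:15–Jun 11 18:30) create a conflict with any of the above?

No — it doesn't clash with anything

Sectional Warm-up: ends Jun 11 10:00 at or before Soloist Rehearsal starts Jun 11 18:15 → clear.
Strings Block: ends Jun 11 14:15 at or before Soloist Rehearsal starts Jun 11 18:15 → clear.
Soloist Mixing: ends Jun 11 18:00 at or before Soloist Rehearsal starts Jun 11 18:15 → clear.
Rhythm Soundcheck: starts Jun 11 21:00 at or after Soloist Rehearsal ends Jun 11 18:30 → clear.
Tech Take: starts Jun 12 07:15 at or after Soloist Rehearsal ends Jun 11 18:30 → clear.
Full Take: starts Jun 12 07:30 at or after Soloist Rehearsal ends Jun 11 18:30 → clear.
Dress Rehearsal: starts Jun 12 07:45 at or after Soloist Rehearsal ends Jun 11 18:30 → clear.
Full Block: starts Jun 12 11:15 at or after Soloist Rehearsal ends Jun 11 18:30 → clear.
Soloist Block: starts Jun 12 15:15 at or after Soloist Rehearsal ends Jun 11 18:30 → clear.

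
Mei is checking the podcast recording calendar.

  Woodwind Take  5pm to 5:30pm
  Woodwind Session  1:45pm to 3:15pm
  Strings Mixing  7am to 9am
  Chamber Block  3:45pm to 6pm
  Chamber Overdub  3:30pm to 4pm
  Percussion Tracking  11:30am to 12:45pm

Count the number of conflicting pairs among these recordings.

Check each pair: they overlap iff neither finishes before the other starts.
Sorted by start: Strings Mixing, Percussion Tracking, Woodwind Session, Chamber Overdub, Chamber Block, Woodwind Take.
Percussion Tracking starts after Strings Mixing ends — done with Strings Mixing.
Woodwind Session starts after Percussion Tracking ends — done with Percussion Tracking.
Chamber Overdub starts after Woodwind Session ends — done with Woodwind Session.
Chamber Block starts before Chamber Overdub ends → Chamber Overdub and Chamber Block overlap.
Woodwind Take starts after Chamber Overdub ends.
Woodwind Take starts before Chamber Block ends → Chamber Block and Woodwind Take overlap.
Overlapping pairs: Chamber Block & Chamber Overdub, Chamber Block & Woodwind Take — 2 in total.

2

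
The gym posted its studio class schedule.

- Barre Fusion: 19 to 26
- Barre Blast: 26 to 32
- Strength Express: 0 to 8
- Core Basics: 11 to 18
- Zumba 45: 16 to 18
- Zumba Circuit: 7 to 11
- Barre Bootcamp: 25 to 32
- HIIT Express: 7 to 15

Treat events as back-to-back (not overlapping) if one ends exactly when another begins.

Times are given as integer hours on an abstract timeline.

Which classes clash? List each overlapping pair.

Barre Blast & Barre Bootcamp, Barre Bootcamp & Barre Fusion, Core Basics & HIIT Express, Core Basics & Zumba 45, HIIT Express & Strength Express, HIIT Express & Zumba Circuit, Strength Express & Zumba Circuit

Sorted by start: Strength Express, Zumba Circuit, HIIT Express, Core Basics, Zumba 45, Barre Fusion, Barre Bootcamp, Barre Blast.
Zumba Circuit starts before Strength Express ends → Strength Express and Zumba Circuit overlap.
HIIT Express starts before Strength Express ends → Strength Express and HIIT Express overlap.
Core Basics starts after Strength Express ends — done with Strength Express.
HIIT Express starts before Zumba Circuit ends → Zumba Circuit and HIIT Express overlap.
Core Basics starts exactly when Zumba Circuit ends (back-to-back, no overlap) — done with Zumba Circuit.
Core Basics starts before HIIT Express ends → HIIT Express and Core Basics overlap.
Zumba 45 starts after HIIT Express ends — done with HIIT Express.
Zumba 45 starts before Core Basics ends → Core Basics and Zumba 45 overlap.
Barre Fusion starts after Core Basics ends — done with Core Basics.
Barre Fusion starts after Zumba 45 ends — done with Zumba 45.
Barre Bootcamp starts before Barre Fusion ends → Barre Fusion and Barre Bootcamp overlap.
Barre Blast starts exactly when Barre Fusion ends (back-to-back, no overlap).
Barre Blast starts before Barre Bootcamp ends → Barre Bootcamp and Barre Blast overlap.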